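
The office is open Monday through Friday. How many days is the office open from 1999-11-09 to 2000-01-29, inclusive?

1999-11-09 is a Tuesday.
From 1999-11-09 to 2000-01-29 is 82 days inclusive.
82 = 7 × 11 + 5, so there are 11 full weeks plus 5 extra days.
Each full week contributes 5 weekdays (Mon–Fri): 11 × 5 = 55.
The 5 extra days are Tue, Wed, Thu, Fri, Sat — 4 of them qualify.
Total: 55 + 4 = 59.

59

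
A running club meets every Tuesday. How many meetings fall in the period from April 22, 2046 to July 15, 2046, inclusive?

April 22, 2046 is a Sunday.
That's 85 days from start to end, counting both.
85 = 7 × 12 + 1, so there are 12 full weeks plus 1 extra day.
Each full week contributes one Tuesday: 12 so far.
The 1 extra day is Sun — none qualify.
Total: 12 + 0 = 12.

12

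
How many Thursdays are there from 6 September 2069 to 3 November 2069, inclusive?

8

6 September 2069 is a Friday.
From 6 September 2069 to 3 November 2069 is 59 days inclusive.
59 = 7 × 8 + 3, so there are 8 full weeks plus 3 extra days.
Each full week contributes one Thursday: 8 so far.
The 3 extra days are Fri, Sat, Sun — none qualify.
Total: 8 + 0 = 8.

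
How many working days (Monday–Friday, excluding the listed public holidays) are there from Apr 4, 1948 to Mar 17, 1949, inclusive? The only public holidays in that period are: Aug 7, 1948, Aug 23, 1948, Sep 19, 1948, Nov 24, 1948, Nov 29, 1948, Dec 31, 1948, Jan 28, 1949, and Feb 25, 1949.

Apr 4, 1948 is a Sunday.
The range spans 348 days (inclusive of both endpoints).
348 = 7 × 49 + 5, so there are 49 full weeks plus 5 extra days.
Each full week contributes 5 weekdays (Mon–Fri): 49 × 5 = 245.
The 5 extra days are Sunday, Monday, Tuesday, Wednesday, Thursday — 4 of them qualify.
Total: 245 + 4 = 249.
Holidays: Aug 7, 1948 (Sat); Aug 23, 1948 (Mon); Sep 19, 1948 (Sun); Nov 24, 1948 (Wed); Nov 29, 1948 (Mon); Dec 31, 1948 (Fri); Jan 28, 1949 (Fri); Feb 25, 1949 (Fri).
6 of the 8 holidays fall on weekdays; the rest are weekends and were already excluded.
Business days: 249 − 6 = 243.

243 working days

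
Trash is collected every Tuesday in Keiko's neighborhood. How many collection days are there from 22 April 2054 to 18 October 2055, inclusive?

22 April 2054 is a Wednesday.
The range spans 545 days (inclusive of both endpoints).
545 = 7 × 77 + 6, so there are 77 full weeks plus 6 extra days.
Each full week contributes one Tuesday: 77 so far.
The 6 extra days are Wednesday, Thursday, Friday, Saturday, Sunday, Monday — none qualify.
Total: 77 + 0 = 77.

77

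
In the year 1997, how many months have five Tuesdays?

4

A month has five Tuesdays exactly when Tuesday falls within its first (length − 28) days.
Jan: 31 days, starts Wed → 5 of Wed, Thu, Fri
Feb: 28 days, starts Sat → 5 of (none)
Mar: 31 days, starts Sat → 5 of Sat, Sun, Mon
Apr: 30 days, starts Tue → 5 of Tue, Wed ✓
May: 31 days, starts Thu → 5 of Thu, Fri, Sat
Jun: 30 days, starts Sun → 5 of Sun, Mon
Jul: 31 days, starts Tue → 5 of Tue, Wed, Thu ✓
Aug: 31 days, starts Fri → 5 of Fri, Sat, Sun
Sep: 30 days, starts Mon → 5 of Mon, Tue ✓
Oct: 31 days, starts Wed → 5 of Wed, Thu, Fri
Nov: 30 days, starts Sat → 5 of Sat, Sun
Dec: 31 days, starts Mon → 5 of Mon, Tue, Wed ✓
Months with five Tuesdays: Apr, Jul, Sep, Dec.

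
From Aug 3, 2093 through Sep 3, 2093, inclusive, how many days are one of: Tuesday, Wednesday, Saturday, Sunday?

Aug 3, 2093 is a Monday.
The range spans 32 days (inclusive of both endpoints).
32 = 7 × 4 + 4, so there are 4 full weeks plus 4 extra days.
Each full week contributes 4 days from the set (Tue, Wed, Sat, Sun): 4 × 4 = 16.
The 4 extra days are Monday, Tuesday, Wednesday, Thursday — 2 of them qualify.
Total: 16 + 2 = 18.

18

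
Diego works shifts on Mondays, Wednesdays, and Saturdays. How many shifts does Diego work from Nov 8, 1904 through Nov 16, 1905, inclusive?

160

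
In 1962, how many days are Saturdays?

Jan 1, 1962 is a Monday.
From Jan 1, 1962 to Dec 31, 1962 is 365 days inclusive.
365 = 7 × 52 + 1, so there are 52 full weeks plus 1 extra day.
Each full week contributes one Saturday: 52 so far.
The 1 extra day is Monday — none qualify.
Total: 52 + 0 = 52.

52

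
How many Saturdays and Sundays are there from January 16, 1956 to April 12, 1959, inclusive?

338

January 16, 1956 is a Monday.
From January 16, 1956 to April 12, 1959 is 1183 days inclusive.
1183 = 7 × 169, so the span is exactly 169 full weeks.
Each full week contributes 2 weekend days (Sat, Sun): 169 × 2 = 338.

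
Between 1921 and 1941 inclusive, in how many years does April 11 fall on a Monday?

4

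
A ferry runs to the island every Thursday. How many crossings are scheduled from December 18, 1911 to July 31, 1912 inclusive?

32

December 18, 1911 is a Monday.
That's 227 days from start to end, counting both.
227 = 7 × 32 + 3, so there are 32 full weeks plus 3 extra days.
Each full week contributes one Thursday: 32 so far.
The 3 extra days are Mon, Tue, Wed — none qualify.
Total: 32 + 0 = 32.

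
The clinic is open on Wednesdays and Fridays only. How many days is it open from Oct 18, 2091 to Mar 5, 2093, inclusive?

144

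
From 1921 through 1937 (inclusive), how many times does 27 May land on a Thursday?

2

Day of week of May 27 in each year:
1921: Fri, 1922: Sat, 1923: Sun, 1924: Tue, 1925: Wed, 1926: Thu ✓, 1927: Fri, 1928: Sun, 1929: Mon, 1930: Tue, 1931: Wed, 1932: Fri, 1933: Sat, 1934: Sun, 1935: Mon, 1936: Wed, 1937: Thu ✓
Thursdays: 1926, 1937.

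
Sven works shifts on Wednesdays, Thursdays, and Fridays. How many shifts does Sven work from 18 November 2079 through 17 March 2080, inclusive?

51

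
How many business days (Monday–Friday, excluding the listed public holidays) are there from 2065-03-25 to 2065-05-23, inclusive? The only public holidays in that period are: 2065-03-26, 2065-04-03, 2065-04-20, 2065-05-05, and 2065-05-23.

39

2065-03-25 is a Wednesday.
The range spans 60 days (inclusive of both endpoints).
60 = 7 × 8 + 4, so there are 8 full weeks plus 4 extra days.
Each full week contributes 5 weekdays (Mon–Fri): 8 × 5 = 40.
The 4 extra days are Wednesday, Thursday, Friday, Saturday — 3 of them qualify.
Total: 40 + 3 = 43.
Holidays: 2065-03-26 (Thu); 2065-04-03 (Fri); 2065-04-20 (Mon); 2065-05-05 (Tue); 2065-05-23 (Sat).
4 of the 5 holidays fall on weekdays; the rest are weekends and were already excluded.
Business days: 43 − 4 = 39.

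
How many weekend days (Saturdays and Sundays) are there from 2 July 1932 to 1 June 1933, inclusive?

96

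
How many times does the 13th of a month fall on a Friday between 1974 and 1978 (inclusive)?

8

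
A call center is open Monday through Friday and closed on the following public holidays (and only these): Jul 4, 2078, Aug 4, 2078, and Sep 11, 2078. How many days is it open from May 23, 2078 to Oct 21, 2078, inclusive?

108

May 23, 2078 is a Monday.
From May 23, 2078 to Oct 21, 2078 is 152 days inclusive.
152 = 7 × 21 + 5, so there are 21 full weeks plus 5 extra days.
Each full week contributes 5 weekdays (Mon–Fri): 21 × 5 = 105.
The 5 extra days are Mon, Tue, Wed, Thu, Fri — 5 of them qualify.
Total: 105 + 5 = 110.
Holidays: Jul 4, 2078 (Mon); Aug 4, 2078 (Thu); Sep 11, 2078 (Sun).
2 of the 3 holidays fall on weekdays; the rest are weekends and were already excluded.
Business days: 110 − 2 = 108.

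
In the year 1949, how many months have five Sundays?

4

A month has five Sundays exactly when Sunday falls within its first (length − 28) days.
Jan: 31 days, starts Sat → 5 of Sat, Sun, Mon ✓
Feb: 28 days, starts Tue → 5 of (none)
Mar: 31 days, starts Tue → 5 of Tue, Wed, Thu
Apr: 30 days, starts Fri → 5 of Fri, Sat
May: 31 days, starts Sun → 5 of Sun, Mon, Tue ✓
Jun: 30 days, starts Wed → 5 of Wed, Thu
Jul: 31 days, starts Fri → 5 of Fri, Sat, Sun ✓
Aug: 31 days, starts Mon → 5 of Mon, Tue, Wed
Sep: 30 days, starts Thu → 5 of Thu, Fri
Oct: 31 days, starts Sat → 5 of Sat, Sun, Mon ✓
Nov: 30 days, starts Tue → 5 of Tue, Wed
Dec: 31 days, starts Thu → 5 of Thu, Fri, Sat
Months with five Sundays: Jan, May, Jul, Oct.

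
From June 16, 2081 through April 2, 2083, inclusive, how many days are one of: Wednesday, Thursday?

June 16, 2081 is a Monday.
That's 656 days from start to end, counting both.
656 = 7 × 93 + 5, so there are 93 full weeks plus 5 extra days.
Each full week contributes 2 days from the set (Wed, Thu): 93 × 2 = 186.
The 5 extra days are Monday, Tuesday, Wednesday, Thursday, Friday — 2 of them qualify.
Total: 186 + 2 = 188.

188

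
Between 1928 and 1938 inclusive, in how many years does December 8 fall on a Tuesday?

Day of week of December 8 in each year:
1928: Sat, 1929: Sun, 1930: Mon, 1931: Tue ✓, 1932: Thu, 1933: Fri, 1934: Sat, 1935: Sun, 1936: Tue ✓, 1937: Wed, 1938: Thu
Tuesdays: 1931, 1936.

2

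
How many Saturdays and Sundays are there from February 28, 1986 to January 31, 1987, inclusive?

February 28, 1986 is a Friday.
The range spans 338 days (inclusive of both endpoints).
338 = 7 × 48 + 2, so there are 48 full weeks plus 2 extra days.
Each full week contributes 2 weekend days (Sat, Sun): 48 × 2 = 96.
The 2 extra days are Friday, Saturday — 1 of them qualifies.
Total: 96 + 1 = 97.

97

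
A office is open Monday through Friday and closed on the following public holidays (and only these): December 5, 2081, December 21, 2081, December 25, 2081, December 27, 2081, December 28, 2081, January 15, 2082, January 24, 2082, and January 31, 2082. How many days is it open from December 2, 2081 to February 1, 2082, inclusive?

December 2, 2081 is a Tuesday.
From December 2, 2081 to February 1, 2082 is 62 days inclusive.
62 = 7 × 8 + 6, so there are 8 full weeks plus 6 extra days.
Each full week contributes 5 weekdays (Mon–Fri): 8 × 5 = 40.
The 6 extra days are Tuesday, Wednesday, Thursday, Friday, Saturday, Sunday — 4 of them qualify.
Total: 40 + 4 = 44.
Holidays: December 5, 2081 (Fri); December 21, 2081 (Sun); December 25, 2081 (Thu); December 27, 2081 (Sat); December 28, 2081 (Sun); January 15, 2082 (Thu); January 24, 2082 (Sat); January 31, 2082 (Sat).
3 of the 8 holidays fall on weekdays; the rest are weekends and were already excluded.
Business days: 44 − 3 = 41.

41 business days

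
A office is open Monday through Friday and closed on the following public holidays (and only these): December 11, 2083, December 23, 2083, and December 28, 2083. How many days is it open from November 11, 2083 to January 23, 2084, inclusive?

50

November 11, 2083 is a Thursday.
From November 11, 2083 to January 23, 2084 is 74 days inclusive.
74 = 7 × 10 + 4, so there are 10 full weeks plus 4 extra days.
Each full week contributes 5 weekdays (Mon–Fri): 10 × 5 = 50.
The 4 extra days are Thu, Fri, Sat, Sun — 2 of them qualify.
Total: 50 + 2 = 52.
Holidays: December 11, 2083 (Sat); December 23, 2083 (Thu); December 28, 2083 (Tue).
2 of the 3 holidays fall on weekdays; the rest are weekends and were already excluded.
Business days: 52 − 2 = 50.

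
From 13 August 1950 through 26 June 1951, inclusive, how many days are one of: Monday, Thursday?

13 August 1950 is a Sunday.
From 13 August 1950 to 26 June 1951 is 318 days inclusive.
318 = 7 × 45 + 3, so there are 45 full weeks plus 3 extra days.
Each full week contributes 2 days from the set (Mon, Thu): 45 × 2 = 90.
The 3 extra days are Sun, Mon, Tue — 1 of them qualifies.
Total: 90 + 1 = 91.

91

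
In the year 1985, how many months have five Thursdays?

A month has five Thursdays exactly when Thursday falls within its first (length − 28) days.
Jan: 31 days, starts Tue → 5 of Tue, Wed, Thu ✓
Feb: 28 days, starts Fri → 5 of (none)
Mar: 31 days, starts Fri → 5 of Fri, Sat, Sun
Apr: 30 days, starts Mon → 5 of Mon, Tue
May: 31 days, starts Wed → 5 of Wed, Thu, Fri ✓
Jun: 30 days, starts Sat → 5 of Sat, Sun
Jul: 31 days, starts Mon → 5 of Mon, Tue, Wed
Aug: 31 days, starts Thu → 5 of Thu, Fri, Sat ✓
Sep: 30 days, starts Sun → 5 of Sun, Mon
Oct: 31 days, starts Tue → 5 of Tue, Wed, Thu ✓
Nov: 30 days, starts Fri → 5 of Fri, Sat
Dec: 31 days, starts Sun → 5 of Sun, Mon, Tue
Months with five Thursdays: Jan, May, Aug, Oct.

4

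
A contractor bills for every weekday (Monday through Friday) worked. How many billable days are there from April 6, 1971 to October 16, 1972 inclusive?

April 6, 1971 is a Tuesday.
That's 560 days from start to end, counting both.
560 = 7 × 80, so the span is exactly 80 full weeks.
Each full week contributes 5 weekdays (Mon–Fri): 80 × 5 = 400.
Total: 400.

400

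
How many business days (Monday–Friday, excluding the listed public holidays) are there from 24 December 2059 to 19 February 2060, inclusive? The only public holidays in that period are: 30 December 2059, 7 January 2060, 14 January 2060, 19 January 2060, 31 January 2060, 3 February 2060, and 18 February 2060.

24 December 2059 is a Wednesday.
From 24 December 2059 to 19 February 2060 is 58 days inclusive.
58 = 7 × 8 + 2, so there are 8 full weeks plus 2 extra days.
Each full week contributes 5 weekdays (Mon–Fri): 8 × 5 = 40.
The 2 extra days are Wed, Thu — 2 of them qualify.
Total: 40 + 2 = 42.
Holidays: 30 December 2059 (Tue); 7 January 2060 (Wed); 14 January 2060 (Wed); 19 January 2060 (Mon); 31 January 2060 (Sat); 3 February 2060 (Tue); 18 February 2060 (Wed).
6 of the 7 holidays fall on weekdays; the rest are weekends and were already excluded.
Business days: 42 − 6 = 36.

36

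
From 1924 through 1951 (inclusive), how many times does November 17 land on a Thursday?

Day of week of November 17 in each year:
1924: Mon, 1925: Tue, 1926: Wed, 1927: Thu ✓, 1928: Sat, 1929: Sun, 1930: Mon, 1931: Tue, 1932: Thu ✓, 1933: Fri, 1934: Sat, 1935: Sun, 1936: Tue, 1937: Wed, 1938: Thu ✓, 1939: Fri, 1940: Sun, 1941: Mon, 1942: Tue, 1943: Wed, 1944: Fri, 1945: Sat, 1946: Sun, 1947: Mon, 1948: Wed, 1949: Thu ✓, 1950: Fri, 1951: Sat
Thursdays: 1927, 1932, 1938, 1949.

4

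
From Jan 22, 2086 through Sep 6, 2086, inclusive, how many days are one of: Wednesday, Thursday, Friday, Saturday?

Jan 22, 2086 is a Tuesday.
The range spans 228 days (inclusive of both endpoints).
228 = 7 × 32 + 4, so there are 32 full weeks plus 4 extra days.
Each full week contributes 4 days from the set (Wed, Thu, Fri, Sat): 32 × 4 = 128.
The 4 extra days are Tuesday, Wednesday, Thursday, Friday — 3 of them qualify.
Total: 128 + 3 = 131.

131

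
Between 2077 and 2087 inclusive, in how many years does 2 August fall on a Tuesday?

Day of week of August 2 in each year:
2077: Mon, 2078: Tue ✓, 2079: Wed, 2080: Fri, 2081: Sat, 2082: Sun, 2083: Mon, 2084: Wed, 2085: Thu, 2086: Fri, 2087: Sat
Tuesdays: 2078.

1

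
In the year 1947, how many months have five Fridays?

A month has five Fridays exactly when Friday falls within its first (length − 28) days.
Jan: 31 days, starts Wed → 5 of Wed, Thu, Fri ✓
Feb: 28 days, starts Sat → 5 of (none)
Mar: 31 days, starts Sat → 5 of Sat, Sun, Mon
Apr: 30 days, starts Tue → 5 of Tue, Wed
May: 31 days, starts Thu → 5 of Thu, Fri, Sat ✓
Jun: 30 days, starts Sun → 5 of Sun, Mon
Jul: 31 days, starts Tue → 5 of Tue, Wed, Thu
Aug: 31 days, starts Fri → 5 of Fri, Sat, Sun ✓
Sep: 30 days, starts Mon → 5 of Mon, Tue
Oct: 31 days, starts Wed → 5 of Wed, Thu, Fri ✓
Nov: 30 days, starts Sat → 5 of Sat, Sun
Dec: 31 days, starts Mon → 5 of Mon, Tue, Wed
Months with five Fridays: Jan, May, Aug, Oct.

4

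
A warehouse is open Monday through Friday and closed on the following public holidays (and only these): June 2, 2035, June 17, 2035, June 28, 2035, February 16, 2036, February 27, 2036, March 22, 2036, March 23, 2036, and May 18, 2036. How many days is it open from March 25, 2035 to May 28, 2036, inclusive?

March 25, 2035 is a Sunday.
That's 431 days from start to end, counting both.
431 = 7 × 61 + 4, so there are 61 full weeks plus 4 extra days.
Each full week contributes 5 weekdays (Mon–Fri): 61 × 5 = 305.
The 4 extra days are Sun, Mon, Tue, Wed — 3 of them qualify.
Total: 305 + 3 = 308.
Holidays: June 2, 2035 (Sat); June 17, 2035 (Sun); June 28, 2035 (Thu); February 16, 2036 (Sat); February 27, 2036 (Wed); March 22, 2036 (Sat); March 23, 2036 (Sun); May 18, 2036 (Sun).
2 of the 8 holidays fall on weekdays; the rest are weekends and were already excluded.
Business days: 308 − 2 = 306.

306 working days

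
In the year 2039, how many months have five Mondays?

A month has five Mondays exactly when Monday falls within its first (length − 28) days.
Jan: 31 days, starts Sat → 5 of Sat, Sun, Mon ✓
Feb: 28 days, starts Tue → 5 of (none)
Mar: 31 days, starts Tue → 5 of Tue, Wed, Thu
Apr: 30 days, starts Fri → 5 of Fri, Sat
May: 31 days, starts Sun → 5 of Sun, Mon, Tue ✓
Jun: 30 days, starts Wed → 5 of Wed, Thu
Jul: 31 days, starts Fri → 5 of Fri, Sat, Sun
Aug: 31 days, starts Mon → 5 of Mon, Tue, Wed ✓
Sep: 30 days, starts Thu → 5 of Thu, Fri
Oct: 31 days, starts Sat → 5 of Sat, Sun, Mon ✓
Nov: 30 days, starts Tue → 5 of Tue, Wed
Dec: 31 days, starts Thu → 5 of Thu, Fri, Sat
Months with five Mondays: Jan, May, Aug, Oct.

4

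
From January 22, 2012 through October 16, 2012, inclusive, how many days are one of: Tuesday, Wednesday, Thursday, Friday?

153

January 22, 2012 is a Sunday.
That's 269 days from start to end, counting both.
269 = 7 × 38 + 3, so there are 38 full weeks plus 3 extra days.
Each full week contributes 4 days from the set (Tue, Wed, Thu, Fri): 38 × 4 = 152.
The 3 extra days are Sun, Mon, Tue — 1 of them qualifies.
Total: 152 + 1 = 153.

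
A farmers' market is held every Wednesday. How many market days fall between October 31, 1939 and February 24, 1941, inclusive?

69 Wednesdays

October 31, 1939 is a Tuesday.
From October 31, 1939 to February 24, 1941 is 483 days inclusive.
483 = 7 × 69, so the span is exactly 69 full weeks.
Each full week contributes one Wednesday: 69 so far.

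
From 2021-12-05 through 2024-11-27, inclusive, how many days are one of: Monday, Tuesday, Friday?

2021-12-05 is a Sunday.
That's 1089 days from start to end, counting both.
1089 = 7 × 155 + 4, so there are 155 full weeks plus 4 extra days.
Each full week contributes 3 days from the set (Mon, Tue, Fri): 155 × 3 = 465.
The 4 extra days are Sun, Mon, Tue, Wed — 2 of them qualify.
Total: 465 + 2 = 467.

467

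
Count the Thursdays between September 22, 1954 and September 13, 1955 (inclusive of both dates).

September 22, 1954 is a Wednesday.
The range spans 357 days (inclusive of both endpoints).
357 = 7 × 51, so the span is exactly 51 full weeks.
Each full week contributes one Thursday: 51 so far.
Total: 51.

51 Thursdays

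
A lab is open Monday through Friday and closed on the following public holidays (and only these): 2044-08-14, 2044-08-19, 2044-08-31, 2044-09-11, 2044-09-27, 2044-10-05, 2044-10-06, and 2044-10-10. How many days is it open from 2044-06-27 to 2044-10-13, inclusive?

2044-06-27 is a Monday.
From 2044-06-27 to 2044-10-13 is 109 days inclusive.
109 = 7 × 15 + 4, so there are 15 full weeks plus 4 extra days.
Each full week contributes 5 weekdays (Mon–Fri): 15 × 5 = 75.
The 4 extra days are Monday, Tuesday, Wednesday, Thursday — 4 of them qualify.
Total: 75 + 4 = 79.
Holidays: 2044-08-14 (Sun); 2044-08-19 (Fri); 2044-08-31 (Wed); 2044-09-11 (Sun); 2044-09-27 (Tue); 2044-10-05 (Wed); 2044-10-06 (Thu); 2044-10-10 (Mon).
6 of the 8 holidays fall on weekdays; the rest are weekends and were already excluded.
Business days: 79 − 6 = 73.

73 business days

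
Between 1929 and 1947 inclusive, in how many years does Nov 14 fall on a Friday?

Day of week of November 14 in each year:
1929: Thu, 1930: Fri ✓, 1931: Sat, 1932: Mon, 1933: Tue, 1934: Wed, 1935: Thu, 1936: Sat, 1937: Sun, 1938: Mon, 1939: Tue, 1940: Thu, 1941: Fri ✓, 1942: Sat, 1943: Sun, 1944: Tue, 1945: Wed, 1946: Thu, 1947: Fri ✓
Fridays: 1930, 1941, 1947.

3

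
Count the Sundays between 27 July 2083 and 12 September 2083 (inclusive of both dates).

7 Sundays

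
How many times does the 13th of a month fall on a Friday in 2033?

The 13th falls on a Friday when the month's 13th has weekday Fri.
Jan 13 is Thu; Feb 13 is Sun; Mar 13 is Sun; Apr 13 is Wed; May 13 is Fri ✓; Jun 13 is Mon; Jul 13 is Wed; Aug 13 is Sat; Sep 13 is Tue; Oct 13 is Thu; Nov 13 is Sun; Dec 13 is Tue.
Friday the 13ths: May.

1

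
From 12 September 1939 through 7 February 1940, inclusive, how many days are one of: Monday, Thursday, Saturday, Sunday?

12 September 1939 is a Tuesday.
The range spans 149 days (inclusive of both endpoints).
149 = 7 × 21 + 2, so there are 21 full weeks plus 2 extra days.
Each full week contributes 4 days from the set (Mon, Thu, Sat, Sun): 21 × 4 = 84.
The 2 extra days are Tue, Wed — none qualify.
Total: 84 + 0 = 84.

84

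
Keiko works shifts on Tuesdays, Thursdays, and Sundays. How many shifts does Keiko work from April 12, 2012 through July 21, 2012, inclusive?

April 12, 2012 is a Thursday.
From April 12, 2012 to July 21, 2012 is 101 days inclusive.
101 = 7 × 14 + 3, so there are 14 full weeks plus 3 extra days.
Each full week contributes 3 days from the set (Tue, Thu, Sun): 14 × 3 = 42.
The 3 extra days are Thursday, Friday, Saturday — 1 of them qualifies.
Total: 42 + 1 = 43.

43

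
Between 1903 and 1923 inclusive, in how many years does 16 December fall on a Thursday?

3

Day of week of December 16 in each year:
1903: Wed, 1904: Fri, 1905: Sat, 1906: Sun, 1907: Mon, 1908: Wed, 1909: Thu ✓, 1910: Fri, 1911: Sat, 1912: Mon, 1913: Tue, 1914: Wed, 1915: Thu ✓, 1916: Sat, 1917: Sun, 1918: Mon, 1919: Tue, 1920: Thu ✓, 1921: Fri, 1922: Sat, 1923: Sun
Thursdays: 1909, 1915, 1920.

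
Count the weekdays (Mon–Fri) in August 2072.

2072-08-01 is a Monday.
That's 31 days from start to end, counting both.
31 = 7 × 4 + 3, so there are 4 full weeks plus 3 extra days.
Each full week contributes 5 weekdays (Mon–Fri): 4 × 5 = 20.
The 3 extra days are Mon, Tue, Wed — 3 of them qualify.
Total: 20 + 3 = 23.

23 weekdays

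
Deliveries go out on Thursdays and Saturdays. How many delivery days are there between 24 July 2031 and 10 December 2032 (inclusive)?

145

24 July 2031 is a Thursday.
The range spans 506 days (inclusive of both endpoints).
506 = 7 × 72 + 2, so there are 72 full weeks plus 2 extra days.
Each full week contributes 2 days from the set (Thu, Sat): 72 × 2 = 144.
The 2 extra days are Thursday, Friday — 1 of them qualifies.
Total: 144 + 1 = 145.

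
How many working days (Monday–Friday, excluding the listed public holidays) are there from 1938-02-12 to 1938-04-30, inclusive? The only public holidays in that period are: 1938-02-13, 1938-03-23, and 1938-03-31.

1938-02-12 is a Saturday.
That's 78 days from start to end, counting both.
78 = 7 × 11 + 1, so there are 11 full weeks plus 1 extra day.
Each full week contributes 5 weekdays (Mon–Fri): 11 × 5 = 55.
The 1 extra day is Sat — none qualify.
Total: 55 + 0 = 55.
Holidays: 1938-02-13 (Sun); 1938-03-23 (Wed); 1938-03-31 (Thu).
2 of the 3 holidays fall on weekdays; the rest are weekends and were already excluded.
Business days: 55 − 2 = 53.

53 working days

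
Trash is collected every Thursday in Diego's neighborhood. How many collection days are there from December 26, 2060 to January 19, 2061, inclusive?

December 26, 2060 is a Sunday.
That's 25 days from start to end, counting both.
25 = 7 × 3 + 4, so there are 3 full weeks plus 4 extra days.
Each full week contributes one Thursday: 3 so far.
The 4 extra days are Sun, Mon, Tue, Wed — none qualify.
Total: 3 + 0 = 3.

3 Thursdays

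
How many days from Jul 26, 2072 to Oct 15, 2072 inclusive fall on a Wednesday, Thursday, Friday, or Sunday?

47

Jul 26, 2072 is a Tuesday.
That's 82 days from start to end, counting both.
82 = 7 × 11 + 5, so there are 11 full weeks plus 5 extra days.
Each full week contributes 4 days from the set (Wed, Thu, Fri, Sun): 11 × 4 = 44.
The 5 extra days are Tue, Wed, Thu, Fri, Sat — 3 of them qualify.
Total: 44 + 3 = 47.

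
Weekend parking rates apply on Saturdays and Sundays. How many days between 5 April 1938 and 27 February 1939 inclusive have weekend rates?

5 April 1938 is a Tuesday.
That's 329 days from start to end, counting both.
329 = 7 × 47, so the span is exactly 47 full weeks.
Each full week contributes 2 weekend days (Sat, Sun): 47 × 2 = 94.
Total: 94.

94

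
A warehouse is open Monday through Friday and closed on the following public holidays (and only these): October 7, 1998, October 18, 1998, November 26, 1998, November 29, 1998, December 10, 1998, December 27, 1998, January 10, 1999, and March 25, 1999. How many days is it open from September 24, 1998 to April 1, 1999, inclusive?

September 24, 1998 is a Thursday.
The range spans 190 days (inclusive of both endpoints).
190 = 7 × 27 + 1, so there are 27 full weeks plus 1 extra day.
Each full week contributes 5 weekdays (Mon–Fri): 27 × 5 = 135.
The 1 extra day is Thursday — 1 of them qualifies.
Total: 135 + 1 = 136.
Holidays: October 7, 1998 (Wed); October 18, 1998 (Sun); November 26, 1998 (Thu); November 29, 1998 (Sun); December 10, 1998 (Thu); December 27, 1998 (Sun); January 10, 1999 (Sun); March 25, 1999 (Thu).
4 of the 8 holidays fall on weekdays; the rest are weekends and were already excluded.
Business days: 136 − 4 = 132.

132 working days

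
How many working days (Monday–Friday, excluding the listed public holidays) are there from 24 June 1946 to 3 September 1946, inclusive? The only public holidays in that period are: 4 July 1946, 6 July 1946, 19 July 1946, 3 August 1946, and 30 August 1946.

24 June 1946 is a Monday.
The range spans 72 days (inclusive of both endpoints).
72 = 7 × 10 + 2, so there are 10 full weeks plus 2 extra days.
Each full week contributes 5 weekdays (Mon–Fri): 10 × 5 = 50.
The 2 extra days are Monday, Tuesday — 2 of them qualify.
Total: 50 + 2 = 52.
Holidays: 4 July 1946 (Thu); 6 July 1946 (Sat); 19 July 1946 (Fri); 3 August 1946 (Sat); 30 August 1946 (Fri).
3 of the 5 holidays fall on weekdays; the rest are weekends and were already excluded.
Business days: 52 − 3 = 49.

49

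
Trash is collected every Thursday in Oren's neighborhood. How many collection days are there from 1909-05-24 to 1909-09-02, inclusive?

1909-05-24 is a Monday.
From 1909-05-24 to 1909-09-02 is 102 days inclusive.
102 = 7 × 14 + 4, so there are 14 full weeks plus 4 extra days.
Each full week contributes one Thursday: 14 so far.
The 4 extra days are Mon, Tue, Wed, Thu — 1 of them qualifies.
Total: 14 + 1 = 15.

15 Thursdays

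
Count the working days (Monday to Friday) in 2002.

261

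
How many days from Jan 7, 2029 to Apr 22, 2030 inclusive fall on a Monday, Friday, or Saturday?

202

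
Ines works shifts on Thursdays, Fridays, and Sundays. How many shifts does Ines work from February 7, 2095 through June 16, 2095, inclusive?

55

February 7, 2095 is a Monday.
From February 7, 2095 to June 16, 2095 is 130 days inclusive.
130 = 7 × 18 + 4, so there are 18 full weeks plus 4 extra days.
Each full week contributes 3 days from the set (Thu, Fri, Sun): 18 × 3 = 54.
The 4 extra days are Monday, Tuesday, Wednesday, Thursday — 1 of them qualifies.
Total: 54 + 1 = 55.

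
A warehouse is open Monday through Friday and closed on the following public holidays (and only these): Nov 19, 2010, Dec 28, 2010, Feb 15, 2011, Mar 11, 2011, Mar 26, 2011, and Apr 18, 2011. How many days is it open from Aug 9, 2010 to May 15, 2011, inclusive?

195

Aug 9, 2010 is a Monday.
The range spans 280 days (inclusive of both endpoints).
280 = 7 × 40, so the span is exactly 40 full weeks.
Each full week contributes 5 weekdays (Mon–Fri): 40 × 5 = 200.
Total: 200.
Holidays: Nov 19, 2010 (Fri); Dec 28, 2010 (Tue); Feb 15, 2011 (Tue); Mar 11, 2011 (Fri); Mar 26, 2011 (Sat); Apr 18, 2011 (Mon).
5 of the 6 holidays fall on weekdays; the rest are weekends and were already excluded.
Business days: 200 − 5 = 195.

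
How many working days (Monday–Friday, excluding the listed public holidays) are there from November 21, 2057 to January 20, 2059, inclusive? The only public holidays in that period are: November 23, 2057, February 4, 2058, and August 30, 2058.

November 21, 2057 is a Wednesday.
From November 21, 2057 to January 20, 2059 is 426 days inclusive.
426 = 7 × 60 + 6, so there are 60 full weeks plus 6 extra days.
Each full week contributes 5 weekdays (Mon–Fri): 60 × 5 = 300.
The 6 extra days are Wed, Thu, Fri, Sat, Sun, Mon — 4 of them qualify.
Total: 300 + 4 = 304.
Holidays: November 23, 2057 (Fri); February 4, 2058 (Mon); August 30, 2058 (Fri).
All 3 holidays fall on weekdays, so subtract 3.
Business days: 304 − 3 = 301.

301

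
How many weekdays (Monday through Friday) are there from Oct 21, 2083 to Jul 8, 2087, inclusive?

Oct 21, 2083 is a Thursday.
The range spans 1357 days (inclusive of both endpoints).
1357 = 7 × 193 + 6, so there are 193 full weeks plus 6 extra days.
Each full week contributes 5 weekdays (Mon–Fri): 193 × 5 = 965.
The 6 extra days are Thu, Fri, Sat, Sun, Mon, Tue — 4 of them qualify.
Total: 965 + 4 = 969.

969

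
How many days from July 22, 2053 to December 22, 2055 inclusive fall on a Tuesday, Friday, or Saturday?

379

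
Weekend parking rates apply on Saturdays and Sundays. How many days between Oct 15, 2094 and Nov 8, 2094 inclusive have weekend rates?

8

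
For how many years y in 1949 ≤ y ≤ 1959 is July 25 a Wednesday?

Day of week of July 25 in each year:
1949: Mon, 1950: Tue, 1951: Wed ✓, 1952: Fri, 1953: Sat, 1954: Sun, 1955: Mon, 1956: Wed ✓, 1957: Thu, 1958: Fri, 1959: Sat
Wednesdays: 1951, 1956.

2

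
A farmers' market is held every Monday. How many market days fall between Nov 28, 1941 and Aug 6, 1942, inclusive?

Nov 28, 1941 is a Friday.
That's 252 days from start to end, counting both.
252 = 7 × 36, so the span is exactly 36 full weeks.
Each full week contributes one Monday: 36 so far.

36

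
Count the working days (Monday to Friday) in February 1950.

20

Feb 1, 1950 is a Wednesday.
That's 28 days from start to end, counting both.
28 = 7 × 4, so the span is exactly 4 full weeks.
Each full week contributes 5 weekdays (Mon–Fri): 4 × 5 = 20.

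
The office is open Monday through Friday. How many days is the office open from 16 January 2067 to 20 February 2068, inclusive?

286 weekdays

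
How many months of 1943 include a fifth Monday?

4

A month has five Mondays exactly when Monday falls within its first (length − 28) days.
Jan: 31 days, starts Fri → 5 of Fri, Sat, Sun
Feb: 28 days, starts Mon → 5 of (none)
Mar: 31 days, starts Mon → 5 of Mon, Tue, Wed ✓
Apr: 30 days, starts Thu → 5 of Thu, Fri
May: 31 days, starts Sat → 5 of Sat, Sun, Mon ✓
Jun: 30 days, starts Tue → 5 of Tue, Wed
Jul: 31 days, starts Thu → 5 of Thu, Fri, Sat
Aug: 31 days, starts Sun → 5 of Sun, Mon, Tue ✓
Sep: 30 days, starts Wed → 5 of Wed, Thu
Oct: 31 days, starts Fri → 5 of Fri, Sat, Sun
Nov: 30 days, starts Mon → 5 of Mon, Tue ✓
Dec: 31 days, starts Wed → 5 of Wed, Thu, Fri
Months with five Mondays: Mar, May, Aug, Nov.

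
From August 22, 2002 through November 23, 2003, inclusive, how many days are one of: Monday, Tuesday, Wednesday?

August 22, 2002 is a Thursday.
From August 22, 2002 to November 23, 2003 is 459 days inclusive.
459 = 7 × 65 + 4, so there are 65 full weeks plus 4 extra days.
Each full week contributes 3 days from the set (Mon, Tue, Wed): 65 × 3 = 195.
The 4 extra days are Thursday, Friday, Saturday, Sunday — none qualify.
Total: 195 + 0 = 195.

195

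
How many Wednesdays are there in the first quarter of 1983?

1983-01-01 is a Saturday.
That's 90 days from start to end, counting both.
90 = 7 × 12 + 6, so there are 12 full weeks plus 6 extra days.
Each full week contributes one Wednesday: 12 so far.
The 6 extra days are Saturday, Sunday, Monday, Tuesday, Wednesday, Thursday — 1 of them qualifies.
Total: 12 + 1 = 13.

13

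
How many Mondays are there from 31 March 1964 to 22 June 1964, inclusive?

12 Mondays

31 March 1964 is a Tuesday.
From 31 March 1964 to 22 June 1964 is 84 days inclusive.
84 = 7 × 12, so the span is exactly 12 full weeks.
Each full week contributes one Monday: 12 so far.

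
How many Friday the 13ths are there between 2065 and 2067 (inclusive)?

5

Friday-the-13ths by year:
2065: Feb, Mar, Nov
2066: Aug
2067: May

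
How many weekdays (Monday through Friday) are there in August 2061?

23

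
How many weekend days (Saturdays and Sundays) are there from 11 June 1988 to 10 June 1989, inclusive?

105

11 June 1988 is a Saturday.
From 11 June 1988 to 10 June 1989 is 365 days inclusive.
365 = 7 × 52 + 1, so there are 52 full weeks plus 1 extra day.
Each full week contributes 2 weekend days (Sat, Sun): 52 × 2 = 104.
The 1 extra day is Saturday — 1 of them qualifies.
Total: 104 + 1 = 105.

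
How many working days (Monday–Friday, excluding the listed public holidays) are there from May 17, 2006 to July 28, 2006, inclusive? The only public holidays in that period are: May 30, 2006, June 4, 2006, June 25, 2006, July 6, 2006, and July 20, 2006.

50 working days

May 17, 2006 is a Wednesday.
The range spans 73 days (inclusive of both endpoints).
73 = 7 × 10 + 3, so there are 10 full weeks plus 3 extra days.
Each full week contributes 5 weekdays (Mon–Fri): 10 × 5 = 50.
The 3 extra days are Wednesday, Thursday, Friday — 3 of them qualify.
Total: 50 + 3 = 53.
Holidays: May 30, 2006 (Tue); June 4, 2006 (Sun); June 25, 2006 (Sun); July 6, 2006 (Thu); July 20, 2006 (Thu).
3 of the 5 holidays fall on weekdays; the rest are weekends and were already excluded.
Business days: 53 − 3 = 50.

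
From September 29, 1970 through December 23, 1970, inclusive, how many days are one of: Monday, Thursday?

24

September 29, 1970 is a Tuesday.
The range spans 86 days (inclusive of both endpoints).
86 = 7 × 12 + 2, so there are 12 full weeks plus 2 extra days.
Each full week contributes 2 days from the set (Mon, Thu): 12 × 2 = 24.
The 2 extra days are Tue, Wed — none qualify.
Total: 24 + 0 = 24.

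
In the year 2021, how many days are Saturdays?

Jan 1, 2021 is a Friday.
From Jan 1, 2021 to Dec 31, 2021 is 365 days inclusive.
365 = 7 × 52 + 1, so there are 52 full weeks plus 1 extra day.
Each full week contributes one Saturday: 52 so far.
The 1 extra day is Friday — none qualify.
Total: 52 + 0 = 52.

52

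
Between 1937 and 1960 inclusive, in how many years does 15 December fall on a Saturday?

Day of week of December 15 in each year:
1937: Wed, 1938: Thu, 1939: Fri, 1940: Sun, 1941: Mon, 1942: Tue, 1943: Wed, 1944: Fri, 1945: Sat ✓, 1946: Sun, 1947: Mon, 1948: Wed, 1949: Thu, 1950: Fri, 1951: Sat ✓, 1952: Mon, 1953: Tue, 1954: Wed, 1955: Thu, 1956: Sat ✓, 1957: Sun, 1958: Mon, 1959: Tue, 1960: Thu
Saturdays: 1945, 1951, 1956.

3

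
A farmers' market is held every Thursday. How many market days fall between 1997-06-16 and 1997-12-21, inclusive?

27

1997-06-16 is a Monday.
The range spans 189 days (inclusive of both endpoints).
189 = 7 × 27, so the span is exactly 27 full weeks.
Each full week contributes one Thursday: 27 so far.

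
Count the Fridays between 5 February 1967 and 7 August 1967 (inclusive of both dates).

26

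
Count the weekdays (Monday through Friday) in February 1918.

20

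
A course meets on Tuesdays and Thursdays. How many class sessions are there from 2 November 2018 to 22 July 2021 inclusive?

2 November 2018 is a Friday.
The range spans 994 days (inclusive of both endpoints).
994 = 7 × 142, so the span is exactly 142 full weeks.
Each full week contributes 2 days from the set (Tue, Thu): 142 × 2 = 284.
Total: 284.

284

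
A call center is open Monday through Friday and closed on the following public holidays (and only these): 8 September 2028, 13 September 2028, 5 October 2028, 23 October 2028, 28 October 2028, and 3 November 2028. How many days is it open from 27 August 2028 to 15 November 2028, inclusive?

53 working days

27 August 2028 is a Sunday.
The range spans 81 days (inclusive of both endpoints).
81 = 7 × 11 + 4, so there are 11 full weeks plus 4 extra days.
Each full week contributes 5 weekdays (Mon–Fri): 11 × 5 = 55.
The 4 extra days are Sunday, Monday, Tuesday, Wednesday — 3 of them qualify.
Total: 55 + 3 = 58.
Holidays: 8 September 2028 (Fri); 13 September 2028 (Wed); 5 October 2028 (Thu); 23 October 2028 (Mon); 28 October 2028 (Sat); 3 November 2028 (Fri).
5 of the 6 holidays fall on weekdays; the rest are weekends and were already excluded.
Business days: 58 − 5 = 53.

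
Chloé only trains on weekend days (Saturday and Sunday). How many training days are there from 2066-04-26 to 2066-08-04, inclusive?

28

2066-04-26 is a Monday.
The range spans 101 days (inclusive of both endpoints).
101 = 7 × 14 + 3, so there are 14 full weeks plus 3 extra days.
Each full week contributes 2 weekend days (Sat, Sun): 14 × 2 = 28.
The 3 extra days are Monday, Tuesday, Wednesday — none qualify.
Total: 28 + 0 = 28.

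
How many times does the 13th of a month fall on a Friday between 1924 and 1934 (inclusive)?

Friday-the-13ths by year:
1924: Jun
1925: Feb, Mar, Nov
1926: Aug
1927: May
1928: Jan, Apr, Jul
1929: Sep, Dec
1930: Jun
1931: Feb, Mar, Nov
1932: May
1933: Jan, Oct
1934: Apr, Jul

20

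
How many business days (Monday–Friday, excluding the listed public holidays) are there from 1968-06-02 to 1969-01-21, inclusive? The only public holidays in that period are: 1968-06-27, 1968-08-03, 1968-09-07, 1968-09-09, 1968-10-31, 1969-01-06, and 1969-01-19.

1968-06-02 is a Sunday.
The range spans 234 days (inclusive of both endpoints).
234 = 7 × 33 + 3, so there are 33 full weeks plus 3 extra days.
Each full week contributes 5 weekdays (Mon–Fri): 33 × 5 = 165.
The 3 extra days are Sunday, Monday, Tuesday — 2 of them qualify.
Total: 165 + 2 = 167.
Holidays: 1968-06-27 (Thu); 1968-08-03 (Sat); 1968-09-07 (Sat); 1968-09-09 (Mon); 1968-10-31 (Thu); 1969-01-06 (Mon); 1969-01-19 (Sun).
4 of the 7 holidays fall on weekdays; the rest are weekends and were already excluded.
Business days: 167 − 4 = 163.

163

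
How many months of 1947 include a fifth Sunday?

A month has five Sundays exactly when Sunday falls within its first (length − 28) days.
Jan: 31 days, starts Wed → 5 of Wed, Thu, Fri
Feb: 28 days, starts Sat → 5 of (none)
Mar: 31 days, starts Sat → 5 of Sat, Sun, Mon ✓
Apr: 30 days, starts Tue → 5 of Tue, Wed
May: 31 days, starts Thu → 5 of Thu, Fri, Sat
Jun: 30 days, starts Sun → 5 of Sun, Mon ✓
Jul: 31 days, starts Tue → 5 of Tue, Wed, Thu
Aug: 31 days, starts Fri → 5 of Fri, Sat, Sun ✓
Sep: 30 days, starts Mon → 5 of Mon, Tue
Oct: 31 days, starts Wed → 5 of Wed, Thu, Fri
Nov: 30 days, starts Sat → 5 of Sat, Sun ✓
Dec: 31 days, starts Mon → 5 of Mon, Tue, Wed
Months with five Sundays: Mar, Jun, Aug, Nov.

4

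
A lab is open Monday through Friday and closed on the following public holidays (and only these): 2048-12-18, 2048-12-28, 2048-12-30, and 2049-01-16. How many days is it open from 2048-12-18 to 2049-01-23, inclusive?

23 business days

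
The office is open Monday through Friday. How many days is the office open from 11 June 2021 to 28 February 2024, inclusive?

11 June 2021 is a Friday.
From 11 June 2021 to 28 February 2024 is 993 days inclusive.
993 = 7 × 141 + 6, so there are 141 full weeks plus 6 extra days.
Each full week contributes 5 weekdays (Mon–Fri): 141 × 5 = 705.
The 6 extra days are Friday, Saturday, Sunday, Monday, Tuesday, Wednesday — 4 of them qualify.
Total: 705 + 4 = 709.

709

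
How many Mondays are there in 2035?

53

Jan 1, 2035 is a Monday.
From Jan 1, 2035 to Dec 31, 2035 is 365 days inclusive.
365 = 7 × 52 + 1, so there are 52 full weeks plus 1 extra day.
Each full week contributes one Monday: 52 so far.
The 1 extra day is Monday — 1 of them qualifies.
Total: 52 + 1 = 53.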